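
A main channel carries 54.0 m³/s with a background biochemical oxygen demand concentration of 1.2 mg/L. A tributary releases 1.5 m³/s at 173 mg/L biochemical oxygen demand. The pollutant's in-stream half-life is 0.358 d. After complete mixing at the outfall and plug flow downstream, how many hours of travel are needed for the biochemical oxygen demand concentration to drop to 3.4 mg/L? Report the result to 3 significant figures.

6.71 h

Flow-weighted average: C = (54.00·1.200 + 1.500·173.0) / 55.50 = 324.3/55.50 = 5.843 mg/L.
Half-life 0.358 d → k = ln 2 / 0.358 = 1.936 d⁻¹.
5.843·exp(−k·t) = 3.4 → t = ln(5.843/3.4)/k = 24160 s = 6.712 h.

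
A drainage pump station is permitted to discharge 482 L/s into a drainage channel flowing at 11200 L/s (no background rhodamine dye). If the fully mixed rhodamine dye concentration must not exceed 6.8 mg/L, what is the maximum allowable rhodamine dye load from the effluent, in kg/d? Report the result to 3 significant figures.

6860 kg/d

Mass balance at the limit: 11200·0 + 482.0·Cₑ = 11680·6.8 → Cₑ = 164.8 mg/L.
482.0 L/s = 0.4820 m³/s. Load = 0.4820 m³/s × 164.8 g/m³ × 86 400 s/d = 6863 kg/d.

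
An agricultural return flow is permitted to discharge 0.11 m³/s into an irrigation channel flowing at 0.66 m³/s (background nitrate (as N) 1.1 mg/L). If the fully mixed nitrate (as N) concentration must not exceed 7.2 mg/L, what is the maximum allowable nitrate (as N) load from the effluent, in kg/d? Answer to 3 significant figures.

416 kg/d

Mass balance at the limit: 0.6600·1.100 + 0.1100·Cₑ = 0.7700·7.2 → Cₑ = 43.80 mg/L.
Load = 0.1100 m³/s × 43.80 g/m³ × 86 400 s/d = 416.3 kg/d.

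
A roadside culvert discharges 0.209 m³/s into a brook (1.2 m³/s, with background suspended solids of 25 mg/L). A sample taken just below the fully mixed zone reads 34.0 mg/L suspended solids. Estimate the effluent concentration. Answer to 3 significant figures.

85.7 mg/L

Mass balance: 1.200·25.00 + 0.2090·Cₑ = 1.409·34.00
→ Cₑ = (1.409·34.00 − 1.200·25.00) / 0.2090 = 85.67 mg/L.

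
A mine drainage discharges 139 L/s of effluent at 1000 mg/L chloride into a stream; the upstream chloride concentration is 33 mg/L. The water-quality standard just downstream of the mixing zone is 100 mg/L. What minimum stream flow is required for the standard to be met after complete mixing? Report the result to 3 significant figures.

Set C_mix = 100: (Q·33.00 + 139.0·1000) / (Q + 139.0) = 100
→ Q = 139.0·(1000 − 100)/(100 − 33.00) = 1867 L/s.

1870 L/s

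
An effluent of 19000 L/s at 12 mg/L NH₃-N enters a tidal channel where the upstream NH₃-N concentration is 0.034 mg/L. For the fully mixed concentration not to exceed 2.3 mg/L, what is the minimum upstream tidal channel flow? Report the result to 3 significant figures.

81300 L/s

Set C_mix = 2.3: (Q·0.03400 + 19000·12.00) / (Q + 19000) = 2.3
→ Q = 19000·(12.00 − 2.3)/(2.3 − 0.03400) = 81330 L/s.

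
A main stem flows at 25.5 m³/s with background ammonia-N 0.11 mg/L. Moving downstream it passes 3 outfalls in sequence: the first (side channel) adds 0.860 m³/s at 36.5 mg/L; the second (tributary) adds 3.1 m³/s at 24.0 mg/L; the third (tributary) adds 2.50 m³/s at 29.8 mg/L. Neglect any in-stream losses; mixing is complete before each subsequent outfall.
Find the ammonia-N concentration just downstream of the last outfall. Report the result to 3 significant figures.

After outfall 1: Q = 25.50 + 0.8600 = 26.36 m³/s; C = (25.50·0.1100 + 0.8600·36.50)/26.36 = 1.297 mg/L.
After outfall 2: Q = 26.36 + 3.100 = 29.46 m³/s; C = (26.36·1.297 + 3.100·24.00)/29.46 = 3.686 mg/L.
After outfall 3: Q = 29.46 + 2.500 = 31.96 m³/s; C = (29.46·3.686 + 2.500·29.80)/31.96 = 5.729 mg/L.

5.73 mg/L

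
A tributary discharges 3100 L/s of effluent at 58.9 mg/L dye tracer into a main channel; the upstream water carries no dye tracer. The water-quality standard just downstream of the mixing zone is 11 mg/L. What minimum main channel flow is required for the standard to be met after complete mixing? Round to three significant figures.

13500 L/s

Set C_mix = 11: (Q·0 + 3100·58.90) / (Q + 3100) = 11
→ Q = 3100·(58.90 − 11)/(11 − 0) = 13500 L/s.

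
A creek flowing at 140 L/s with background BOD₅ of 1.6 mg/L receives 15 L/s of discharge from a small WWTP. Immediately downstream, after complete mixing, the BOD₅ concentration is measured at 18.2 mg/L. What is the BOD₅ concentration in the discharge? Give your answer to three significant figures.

Mass balance: 140.0·1.600 + 15.00·Cₑ = 155.0·18.20
→ Cₑ = (155.0·18.20 − 140.0·1.600) / 15.00 = 173.1 mg/L.

173 mg/L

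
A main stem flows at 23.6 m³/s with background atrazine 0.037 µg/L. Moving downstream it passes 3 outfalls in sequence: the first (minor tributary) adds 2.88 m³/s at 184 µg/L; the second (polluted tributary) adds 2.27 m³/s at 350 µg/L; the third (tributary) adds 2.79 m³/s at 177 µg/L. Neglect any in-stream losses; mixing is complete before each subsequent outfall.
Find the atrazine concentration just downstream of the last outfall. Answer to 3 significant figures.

57.7 µg/L

After outfall 1: Q = 23.60 + 2.880 = 26.48 m³/s; C = (23.60·0.03700 + 2.880·184.0)/26.48 = 20.05 µg/L.
After outfall 2: Q = 26.48 + 2.270 = 28.75 m³/s; C = (26.48·20.05 + 2.270·350.0)/28.75 = 46.10 µg/L.
After outfall 3: Q = 28.75 + 2.790 = 31.54 m³/s; C = (28.75·46.10 + 2.790·177.0)/31.54 = 57.68 µg/L.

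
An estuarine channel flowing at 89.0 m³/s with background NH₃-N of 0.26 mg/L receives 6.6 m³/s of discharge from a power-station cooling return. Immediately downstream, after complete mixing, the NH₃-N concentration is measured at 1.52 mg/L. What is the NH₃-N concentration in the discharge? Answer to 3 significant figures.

Mass balance: 89.00·0.2600 + 6.600·Cₑ = 95.60·1.520
→ Cₑ = (95.60·1.520 − 89.00·0.2600) / 6.600 = 18.51 mg/L.

18.5 mg/L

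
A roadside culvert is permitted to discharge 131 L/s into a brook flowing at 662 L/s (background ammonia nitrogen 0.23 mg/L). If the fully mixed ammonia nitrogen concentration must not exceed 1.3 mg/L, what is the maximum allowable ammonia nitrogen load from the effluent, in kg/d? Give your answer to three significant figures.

Mass balance at the limit: 662.0·0.2300 + 131.0·Cₑ = 793.0·1.3 → Cₑ = 6.707 mg/L.
131.0 L/s = 0.1310 m³/s. Load = 0.1310 m³/s × 6.707 g/m³ × 86 400 s/d = 75.91 kg/d.

75.9 kg/d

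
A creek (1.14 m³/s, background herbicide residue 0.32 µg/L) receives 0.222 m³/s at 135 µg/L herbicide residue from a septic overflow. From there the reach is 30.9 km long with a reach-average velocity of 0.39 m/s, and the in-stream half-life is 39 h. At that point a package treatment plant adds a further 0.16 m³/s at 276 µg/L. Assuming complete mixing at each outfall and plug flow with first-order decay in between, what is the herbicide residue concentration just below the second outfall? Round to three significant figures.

42.5 µg/L

Flow-weighted average: C = (1.140·0.3200 + 0.2220·135.0) / 1.362 = 30.33/1.362 = 22.27 µg/L; combined flow 1.362 m³/s.
Travel time t = 30.9·1000 / 0.39 = 79230 s = 22.01 h.
Half-life 39 h → k = ln 2 / 39 = 0.01777 h⁻¹ = 0.4266 d⁻¹.
Decay over the reach: 22.27·exp(−kt) = 22.27·0.6763 = 15.06 µg/L.
Second outfall: C = (1.362·15.06 + 0.1600·276.0)/1.522 = 42.49 µg/L.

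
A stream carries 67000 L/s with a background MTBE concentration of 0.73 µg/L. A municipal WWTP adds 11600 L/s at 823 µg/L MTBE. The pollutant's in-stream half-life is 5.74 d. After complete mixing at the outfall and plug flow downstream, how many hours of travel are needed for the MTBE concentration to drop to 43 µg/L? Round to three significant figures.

Mixed concentration C = ΣQC/ΣQ = (67000·0.7300 + 11600·823.0) / 78600 = 9596000/78600 = 122.1 µg/L.
Half-life 5.74 d → k = ln 2 / 5.74 = 0.1208 d⁻¹.
122.1·exp(−k·t) = 43 → t = ln(122.1/43)/k = 746600 s = 207.4 h.

207 h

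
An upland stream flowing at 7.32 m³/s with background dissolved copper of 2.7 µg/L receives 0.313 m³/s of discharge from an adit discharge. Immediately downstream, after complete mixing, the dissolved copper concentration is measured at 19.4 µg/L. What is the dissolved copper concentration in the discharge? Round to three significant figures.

410 µg/L

Mass balance: 7.320·2.700 + 0.3130·Cₑ = 7.633·19.40
→ Cₑ = (7.633·19.40 − 7.320·2.700) / 0.3130 = 410.0 µg/L.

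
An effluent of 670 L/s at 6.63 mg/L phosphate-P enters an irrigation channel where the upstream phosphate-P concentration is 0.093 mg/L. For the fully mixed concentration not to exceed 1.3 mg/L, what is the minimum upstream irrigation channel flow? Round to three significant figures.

2960 L/s

Set C_mix = 1.3: (Q·0.09300 + 670.0·6.630) / (Q + 670.0) = 1.3
→ Q = 670.0·(6.630 − 1.3)/(1.3 − 0.09300) = 2959 L/s.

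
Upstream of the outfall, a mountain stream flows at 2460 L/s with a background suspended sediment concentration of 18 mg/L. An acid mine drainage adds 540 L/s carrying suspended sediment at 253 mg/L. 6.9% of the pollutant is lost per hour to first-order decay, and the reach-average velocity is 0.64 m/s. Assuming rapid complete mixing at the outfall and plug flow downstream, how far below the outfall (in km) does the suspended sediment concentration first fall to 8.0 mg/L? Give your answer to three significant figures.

65.1 km

Mass balance: C = (2460·18.00 + 540.0·253.0) / 3000 = 180900/3000 = 60.30 mg/L.
6.9%/h lost → k = −ln(1 − 0.069) = 0.07150 h⁻¹.
Set 60.30·exp(−k·t) = 8.0 → t = ln(60.30/8.0)/k = 101700 s = 28.25 h.
Distance = v·t = 0.64·101700 = 65090 m = 65.09 km.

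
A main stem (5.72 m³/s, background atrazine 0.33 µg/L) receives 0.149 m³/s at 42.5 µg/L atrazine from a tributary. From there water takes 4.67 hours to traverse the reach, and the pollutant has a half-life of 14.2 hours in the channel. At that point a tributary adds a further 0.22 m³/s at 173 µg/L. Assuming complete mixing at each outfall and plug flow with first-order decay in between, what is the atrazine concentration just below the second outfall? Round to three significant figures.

7.33 µg/L

Flow-weighted average: C = (5.720·0.3300 + 0.1490·42.50) / 5.869 = 8.220/5.869 = 1.401 µg/L; combined flow 5.869 m³/s.
Half-life 14.2 h → k = ln 2 / 14.2 = 0.04881 h⁻¹ = 1.172 d⁻¹.
First-order decay: C = 1.401·exp(−k·t) = 1.401·0.7962 = 1.115 µg/L.
Second outfall: C = (5.869·1.115 + 0.2200·173.0)/6.089 = 7.325 µg/L.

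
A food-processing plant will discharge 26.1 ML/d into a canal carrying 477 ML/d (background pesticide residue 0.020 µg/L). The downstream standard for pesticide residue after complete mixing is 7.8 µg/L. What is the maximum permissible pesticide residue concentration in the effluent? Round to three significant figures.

150 µg/L

At the limit, (Qr·Cr + Qe·Cₑ)/(Qr + Qe) = 7.8:
Cₑ = (503.1·7.8 − 477.0·0.02000) / 26.10 = 150.0 µg/L.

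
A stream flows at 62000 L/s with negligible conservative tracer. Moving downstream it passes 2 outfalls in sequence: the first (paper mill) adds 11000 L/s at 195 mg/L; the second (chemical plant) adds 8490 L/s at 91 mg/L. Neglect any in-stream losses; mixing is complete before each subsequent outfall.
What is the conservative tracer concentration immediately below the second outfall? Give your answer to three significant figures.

After outfall 1: Q = 62000 + 11000 = 73000 L/s; C = (62000·0 + 11000·195.0)/73000 = 29.38 mg/L.
After outfall 2: Q = 73000 + 8490 = 81490 L/s; C = (73000·29.38 + 8490·91.00)/81490 = 35.80 mg/L.

35.8 mg/L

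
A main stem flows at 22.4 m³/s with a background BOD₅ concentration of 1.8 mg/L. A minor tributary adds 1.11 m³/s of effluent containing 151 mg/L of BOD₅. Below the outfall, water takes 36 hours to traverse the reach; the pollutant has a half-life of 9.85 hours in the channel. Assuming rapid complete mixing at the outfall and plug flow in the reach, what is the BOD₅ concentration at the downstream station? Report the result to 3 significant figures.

0.702 mg/L

Flow-weighted average: C = (22.40·1.800 + 1.110·151.0) / 23.51 = 207.9/23.51 = 8.844 mg/L.
Half-life 9.85 h → k = ln 2 / 9.85 = 0.07037 h⁻¹ = 1.689 d⁻¹.
First-order decay: C = 8.844·exp(−k·t) = 8.844·0.07939 = 0.7022 mg/L.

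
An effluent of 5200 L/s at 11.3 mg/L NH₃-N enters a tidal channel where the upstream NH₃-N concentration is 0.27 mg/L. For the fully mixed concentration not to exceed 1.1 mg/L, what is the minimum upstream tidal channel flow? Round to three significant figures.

63900 L/s

Set C_mix = 1.1: (Q·0.2700 + 5200·11.30) / (Q + 5200) = 1.1
→ Q = 5200·(11.30 − 1.1)/(1.1 − 0.2700) = 63900 L/s.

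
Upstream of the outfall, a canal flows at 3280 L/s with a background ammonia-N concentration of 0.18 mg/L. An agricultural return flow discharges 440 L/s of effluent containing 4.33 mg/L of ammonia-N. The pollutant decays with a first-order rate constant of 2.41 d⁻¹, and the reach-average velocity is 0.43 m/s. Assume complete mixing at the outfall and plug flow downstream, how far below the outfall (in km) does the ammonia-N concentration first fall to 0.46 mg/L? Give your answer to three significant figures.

Mass balance: C = (3280·0.1800 + 440.0·4.330) / 3720 = 2496/3720 = 0.6709 mg/L.
Set 0.6709·exp(−k·t) = 0.46 → t = ln(0.6709/0.46)/k = 13530 s = 3.758 h.
Distance = v·t = 0.43·13530 = 5817 m = 5.817 km.

5.82 km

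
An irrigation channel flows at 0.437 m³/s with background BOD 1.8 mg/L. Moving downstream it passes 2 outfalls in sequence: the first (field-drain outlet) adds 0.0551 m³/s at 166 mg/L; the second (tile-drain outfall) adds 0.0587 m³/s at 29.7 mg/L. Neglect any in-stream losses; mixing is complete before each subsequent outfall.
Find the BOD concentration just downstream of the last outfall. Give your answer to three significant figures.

Below outfall 1: Q → 0.4921 m³/s, C = (0.4370·1.800 + 0.05510·166.0)/0.4921 = 20.19 mg/L.
Below outfall 2: Q → 0.5508 m³/s, C = (0.4921·20.19 + 0.05870·29.70)/0.5508 = 21.20 mg/L.

21.2 mg/L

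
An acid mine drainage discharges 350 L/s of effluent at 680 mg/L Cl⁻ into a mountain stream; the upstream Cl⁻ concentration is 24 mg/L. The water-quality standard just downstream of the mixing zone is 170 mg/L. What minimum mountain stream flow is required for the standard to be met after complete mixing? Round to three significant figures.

1220 L/s

Set C_mix = 170: (Q·24.00 + 350.0·680.0) / (Q + 350.0) = 170
→ Q = 350.0·(680.0 − 170)/(170 − 24.00) = 1223 L/s.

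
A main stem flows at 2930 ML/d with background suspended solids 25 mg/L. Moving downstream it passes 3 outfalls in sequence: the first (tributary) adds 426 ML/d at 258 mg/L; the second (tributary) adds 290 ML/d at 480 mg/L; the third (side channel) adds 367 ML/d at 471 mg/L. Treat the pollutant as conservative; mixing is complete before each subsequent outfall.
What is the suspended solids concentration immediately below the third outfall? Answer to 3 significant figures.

123 mg/L

After outfall 1: Q = 2930 + 426.0 = 3356 ML/d; C = (2930·25.00 + 426.0·258.0)/3356 = 54.58 mg/L.
After outfall 2: Q = 3356 + 290.0 = 3646 ML/d; C = (3356·54.58 + 290.0·480.0)/3646 = 88.41 mg/L.
After outfall 3: Q = 3646 + 367.0 = 4013 ML/d; C = (3646·88.41 + 367.0·471.0)/4013 = 123.4 mg/L.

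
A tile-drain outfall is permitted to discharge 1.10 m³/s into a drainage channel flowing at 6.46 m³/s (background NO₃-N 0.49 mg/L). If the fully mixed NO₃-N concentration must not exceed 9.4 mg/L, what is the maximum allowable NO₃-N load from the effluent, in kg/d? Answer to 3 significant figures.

5870 kg/d

Mass balance at the limit: 6.460·0.4900 + 1.100·Cₑ = 7.560·9.4 → Cₑ = 61.73 mg/L.
Load = 1.100 m³/s × 61.73 g/m³ × 86 400 s/d = 5866 kg/d.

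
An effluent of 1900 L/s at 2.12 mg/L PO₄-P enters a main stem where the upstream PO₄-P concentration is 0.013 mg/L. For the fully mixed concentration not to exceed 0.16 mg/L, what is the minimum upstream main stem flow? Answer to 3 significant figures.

25300 L/s

Set C_mix = 0.16: (Q·0.01300 + 1900·2.120) / (Q + 1900) = 0.16
→ Q = 1900·(2.120 − 0.16)/(0.16 − 0.01300) = 25330 L/s.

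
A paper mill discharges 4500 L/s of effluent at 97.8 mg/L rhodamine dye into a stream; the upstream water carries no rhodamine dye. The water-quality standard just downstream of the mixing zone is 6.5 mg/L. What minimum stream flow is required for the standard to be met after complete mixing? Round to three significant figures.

63200 L/s

Set C_mix = 6.5: (Q·0 + 4500·97.80) / (Q + 4500) = 6.5
→ Q = 4500·(97.80 − 6.5)/(6.5 − 0) = 63210 L/s.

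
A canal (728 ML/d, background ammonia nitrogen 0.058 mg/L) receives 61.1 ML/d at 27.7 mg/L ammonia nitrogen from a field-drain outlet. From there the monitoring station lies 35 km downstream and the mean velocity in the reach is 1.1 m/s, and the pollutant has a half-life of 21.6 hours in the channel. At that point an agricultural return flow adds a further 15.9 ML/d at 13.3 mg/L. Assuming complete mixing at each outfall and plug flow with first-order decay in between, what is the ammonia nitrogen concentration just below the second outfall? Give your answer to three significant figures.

1.89 mg/L

Mass balance: C = (728.0·0.05800 + 61.10·27.70) / 789.1 = 1735/789.1 = 2.198 mg/L; combined flow 789.1 ML/d.
Travel time t = 35·1000 / 1.1 = 31820 s = 8.838 h.
Half-life 21.6 h → k = ln 2 / 21.6 = 0.03209 h⁻¹ = 0.7702 d⁻¹.
First-order decay: C = 2.198·exp(−k·t) = 2.198·0.7530 = 1.655 mg/L.
Second outfall: C = (789.1·1.655 + 15.90·13.30)/805.0 = 1.885 mg/L.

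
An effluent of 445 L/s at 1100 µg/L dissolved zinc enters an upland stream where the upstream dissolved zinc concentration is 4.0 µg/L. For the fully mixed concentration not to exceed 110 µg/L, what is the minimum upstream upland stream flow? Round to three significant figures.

Set C_mix = 110: (Q·4.000 + 445.0·1100) / (Q + 445.0) = 110
→ Q = 445.0·(1100 − 110)/(110 − 4.000) = 4156 L/s.

4160 L/s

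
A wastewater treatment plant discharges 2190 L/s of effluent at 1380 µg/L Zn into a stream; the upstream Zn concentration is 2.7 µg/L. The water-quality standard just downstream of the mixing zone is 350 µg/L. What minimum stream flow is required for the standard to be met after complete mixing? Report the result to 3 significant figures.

6490 L/s

Set C_mix = 350: (Q·2.700 + 2190·1380) / (Q + 2190) = 350
→ Q = 2190·(1380 − 350)/(350 − 2.700) = 6495 L/s.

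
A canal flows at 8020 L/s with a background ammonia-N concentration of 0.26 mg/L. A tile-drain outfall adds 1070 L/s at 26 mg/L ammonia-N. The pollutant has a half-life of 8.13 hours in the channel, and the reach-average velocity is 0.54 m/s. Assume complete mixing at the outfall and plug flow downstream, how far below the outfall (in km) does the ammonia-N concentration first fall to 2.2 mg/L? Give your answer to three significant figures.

Flow-weighted average: C = (8020·0.2600 + 1070·26.00) / 9090 = 29910/9090 = 3.290 mg/L.
Half-life 8.13 h → k = ln 2 / 8.13 = 0.08526 h⁻¹ = 2.046 d⁻¹.
Set 3.290·exp(−k·t) = 2.2 → t = ln(3.290/2.2)/k = 16990 s = 4.720 h.
Distance = v·t = 0.54·16990 = 9175 m = 9.175 km.

9.18 km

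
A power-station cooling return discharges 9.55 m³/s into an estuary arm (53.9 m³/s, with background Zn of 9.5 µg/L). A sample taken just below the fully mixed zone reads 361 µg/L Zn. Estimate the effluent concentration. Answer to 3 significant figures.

2340 µg/L

Mass balance: 53.90·9.500 + 9.550·Cₑ = 63.45·361.0
→ Cₑ = (63.45·361.0 − 53.90·9.500) / 9.550 = 2345 µg/L.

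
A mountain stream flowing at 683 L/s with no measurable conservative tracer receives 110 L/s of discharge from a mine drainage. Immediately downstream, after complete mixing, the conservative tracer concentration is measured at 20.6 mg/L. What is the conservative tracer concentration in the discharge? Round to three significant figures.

149 mg/L

Mass balance: 683.0·0 + 110.0·Cₑ = 793.0·20.60
→ Cₑ = (793.0·20.60 − 683.0·0) / 110.0 = 148.5 mg/L.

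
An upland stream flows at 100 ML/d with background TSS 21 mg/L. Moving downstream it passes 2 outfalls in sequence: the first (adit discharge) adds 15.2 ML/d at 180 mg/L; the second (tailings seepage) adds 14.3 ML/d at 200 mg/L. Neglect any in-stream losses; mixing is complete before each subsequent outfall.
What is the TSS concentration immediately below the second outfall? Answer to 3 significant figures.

Outfall 1: combined Q = 115.2 ML/d; C = (100.0·21.00 + 15.20·180.0)/115.2 = 41.98 mg/L.
Outfall 2: combined Q = 129.5 ML/d; C = (115.2·41.98 + 14.30·200.0)/129.5 = 59.43 mg/L.

59.4 mg/L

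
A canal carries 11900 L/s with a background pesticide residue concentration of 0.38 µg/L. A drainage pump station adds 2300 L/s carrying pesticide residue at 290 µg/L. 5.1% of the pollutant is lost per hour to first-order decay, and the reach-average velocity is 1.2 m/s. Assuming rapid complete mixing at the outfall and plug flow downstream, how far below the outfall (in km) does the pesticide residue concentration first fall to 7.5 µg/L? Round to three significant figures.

Mixed concentration C = ΣQC/ΣQ = (11900·0.3800 + 2300·290.0) / 14200 = 671500/14200 = 47.29 µg/L.
5.1%/h lost → k = −ln(1 − 0.051) = 0.05235 h⁻¹.
Set 47.29·exp(−k·t) = 7.5 → t = ln(47.29/7.5)/k = 126600 s = 35.18 h.
Distance = v·t = 1.2·126600 = 152000 m = 152.0 km.

152 km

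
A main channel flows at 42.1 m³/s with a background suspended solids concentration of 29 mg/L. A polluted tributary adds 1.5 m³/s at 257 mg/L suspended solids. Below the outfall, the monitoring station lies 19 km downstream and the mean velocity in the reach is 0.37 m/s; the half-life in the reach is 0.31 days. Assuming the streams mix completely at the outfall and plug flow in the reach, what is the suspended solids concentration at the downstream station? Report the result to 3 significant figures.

9.75 mg/L

Conservation of mass: C = (42.10·29.00 + 1.500·257.0) / 43.60 = 1606/43.60 = 36.84 mg/L.
Travel time t = 19·1000 / 0.37 = 51350 s = 14.26 h.
Half-life 0.31 d → k = ln 2 / 0.31 = 2.236 d⁻¹.
Decay over the reach: 36.84·exp(−kt) = 36.84·0.2648 = 9.755 mg/L.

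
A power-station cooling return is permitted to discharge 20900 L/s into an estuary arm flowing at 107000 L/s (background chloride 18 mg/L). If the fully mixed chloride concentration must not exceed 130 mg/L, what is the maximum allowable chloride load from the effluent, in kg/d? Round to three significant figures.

1270000 kg/d

Mass balance at the limit: 107000·18.00 + 20900·Cₑ = 127900·130 → Cₑ = 703.4 mg/L.
20900 L/s = 20.90 m³/s. Load = 20.90 m³/s × 703.4 g/m³ × 86 400 s/d = 1270000 kg/d.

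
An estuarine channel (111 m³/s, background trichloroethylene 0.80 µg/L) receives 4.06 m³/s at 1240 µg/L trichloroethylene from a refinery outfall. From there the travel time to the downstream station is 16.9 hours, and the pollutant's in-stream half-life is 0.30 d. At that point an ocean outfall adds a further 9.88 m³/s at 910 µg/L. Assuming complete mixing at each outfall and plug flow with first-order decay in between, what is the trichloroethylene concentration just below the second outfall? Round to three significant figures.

Flow-weighted average: C = (111.0·0.8000 + 4.060·1240) / 115.1 = 5123/115.1 = 44.53 µg/L; combined flow 115.1 m³/s.
Half-life 0.30 d → k = ln 2 / 0.30 = 2.310 d⁻¹.
After decay, C = 44.53 × e^(−kt) = 44.53 × 0.1965 = 8.750 µg/L.
At the second outfall, C = (115.1·8.750 + 9.880·910.0) / (115.1 + 9.880) = 80.02 µg/L.

80.0 µg/L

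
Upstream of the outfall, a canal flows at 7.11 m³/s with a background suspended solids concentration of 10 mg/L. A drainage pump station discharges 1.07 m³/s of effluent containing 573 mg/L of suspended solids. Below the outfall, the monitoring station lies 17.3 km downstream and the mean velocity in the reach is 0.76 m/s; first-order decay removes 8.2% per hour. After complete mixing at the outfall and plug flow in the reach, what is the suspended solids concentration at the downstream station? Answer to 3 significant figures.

48.7 mg/L

Mass balance: C = (7.110·10.00 + 1.070·573.0) / 8.180 = 684.2/8.180 = 83.64 mg/L.
Travel time t = 17.3·1000 / 0.76 = 22760 s = 6.323 h.
8.2%/h lost → k = −ln(1 − 0.082) = 0.08556 h⁻¹.
After decay, C = 83.64 × e^(−kt) = 83.64 × 0.5822 = 48.70 mg/L.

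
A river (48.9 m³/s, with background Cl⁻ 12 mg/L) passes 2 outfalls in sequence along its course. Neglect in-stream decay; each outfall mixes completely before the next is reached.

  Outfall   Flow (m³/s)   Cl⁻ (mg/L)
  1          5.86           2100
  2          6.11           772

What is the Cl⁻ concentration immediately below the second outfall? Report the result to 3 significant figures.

289 mg/L

Outfall 1: combined Q = 54.76 m³/s; C = (48.90·12.00 + 5.860·2100)/54.76 = 235.4 mg/L.
Outfall 2: combined Q = 60.87 m³/s; C = (54.76·235.4 + 6.110·772.0)/60.87 = 289.3 mg/L.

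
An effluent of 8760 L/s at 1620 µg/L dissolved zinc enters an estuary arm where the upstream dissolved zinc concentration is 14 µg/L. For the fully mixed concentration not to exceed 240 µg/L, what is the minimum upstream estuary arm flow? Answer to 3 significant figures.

53500 L/s

Set C_mix = 240: (Q·14.00 + 8760·1620) / (Q + 8760) = 240
→ Q = 8760·(1620 − 240)/(240 − 14.00) = 53490 L/s.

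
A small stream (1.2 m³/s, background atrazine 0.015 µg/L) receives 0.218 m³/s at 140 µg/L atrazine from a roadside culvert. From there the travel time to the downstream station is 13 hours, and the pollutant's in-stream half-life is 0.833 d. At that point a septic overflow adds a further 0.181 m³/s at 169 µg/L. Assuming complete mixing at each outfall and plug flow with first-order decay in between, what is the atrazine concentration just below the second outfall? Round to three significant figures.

31.3 µg/L

Flow-weighted average: C = (1.200·0.01500 + 0.2180·140.0) / 1.418 = 30.54/1.418 = 21.54 µg/L; combined flow 1.418 m³/s.
Half-life 0.833 d → k = ln 2 / 0.833 = 0.8321 d⁻¹.
Applying C = C₀e^(−kt): 21.54 × 0.6372 = 13.72 µg/L.
At the second outfall, C = (1.418·13.72 + 0.1810·169.0) / (1.418 + 0.1810) = 31.30 µg/L.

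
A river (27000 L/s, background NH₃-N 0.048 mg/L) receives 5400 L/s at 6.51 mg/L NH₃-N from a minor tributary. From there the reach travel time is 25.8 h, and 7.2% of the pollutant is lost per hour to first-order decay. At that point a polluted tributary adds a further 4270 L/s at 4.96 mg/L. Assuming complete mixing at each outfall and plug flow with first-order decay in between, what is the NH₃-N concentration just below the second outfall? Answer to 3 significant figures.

Mixed concentration C = ΣQC/ΣQ = (27000·0.04800 + 5400·6.510) / 32400 = 36450/32400 = 1.125 mg/L; combined flow 32400 L/s.
7.2%/h lost → k = −ln(1 − 0.072) = 0.07472 h⁻¹.
After decay, C = 1.125 × e^(−kt) = 1.125 × 0.1455 = 0.1636 mg/L.
At the second outfall, C = (32400·0.1636 + 4270·4.960) / (32400 + 4270) = 0.7221 mg/L.

0.722 mg/L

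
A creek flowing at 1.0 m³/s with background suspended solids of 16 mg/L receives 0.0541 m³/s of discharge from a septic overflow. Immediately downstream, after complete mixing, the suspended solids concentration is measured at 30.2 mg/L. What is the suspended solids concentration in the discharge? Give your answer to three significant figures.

293 mg/L

Mass balance: 1.000·16.00 + 0.05410·Cₑ = 1.054·30.20
→ Cₑ = (1.054·30.20 − 1.000·16.00) / 0.05410 = 292.7 mg/L.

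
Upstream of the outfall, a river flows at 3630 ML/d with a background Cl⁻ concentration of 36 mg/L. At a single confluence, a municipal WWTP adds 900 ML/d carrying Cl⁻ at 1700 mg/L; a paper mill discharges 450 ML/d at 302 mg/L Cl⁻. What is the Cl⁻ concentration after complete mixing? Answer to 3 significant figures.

Mass balance: C = (3630·36.00 + 900.0·1700 + 450.0·302.0) / 4980 = 1797000/4980 = 360.8 mg/L.

361 mg/L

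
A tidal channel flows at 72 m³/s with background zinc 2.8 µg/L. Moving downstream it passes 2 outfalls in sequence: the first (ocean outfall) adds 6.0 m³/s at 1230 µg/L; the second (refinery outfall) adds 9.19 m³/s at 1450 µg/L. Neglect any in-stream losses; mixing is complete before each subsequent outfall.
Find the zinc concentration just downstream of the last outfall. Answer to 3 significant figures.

240 µg/L

Below outfall 1: Q → 78.00 m³/s, C = (72.00·2.800 + 6.000·1230)/78.00 = 97.20 µg/L.
Below outfall 2: Q → 87.19 m³/s, C = (78.00·97.20 + 9.190·1450)/87.19 = 239.8 µg/L.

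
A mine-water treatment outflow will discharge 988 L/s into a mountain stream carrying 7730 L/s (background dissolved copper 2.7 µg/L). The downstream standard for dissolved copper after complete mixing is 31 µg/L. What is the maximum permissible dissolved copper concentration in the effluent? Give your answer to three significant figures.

252 µg/L

At the limit, (Qr·Cr + Qe·Cₑ)/(Qr + Qe) = 31:
Cₑ = (8718·31 − 7730·2.700) / 988.0 = 252.4 µg/L.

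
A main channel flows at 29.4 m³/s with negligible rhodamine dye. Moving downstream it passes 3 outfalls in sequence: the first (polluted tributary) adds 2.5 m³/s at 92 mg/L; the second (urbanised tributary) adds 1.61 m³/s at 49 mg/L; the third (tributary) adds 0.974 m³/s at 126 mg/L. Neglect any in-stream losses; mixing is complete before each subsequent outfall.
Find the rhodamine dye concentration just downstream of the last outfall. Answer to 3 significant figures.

12.5 mg/L

Below outfall 1: Q → 31.90 m³/s, C = (29.40·0 + 2.500·92.00)/31.90 = 7.210 mg/L.
Below outfall 2: Q → 33.51 m³/s, C = (31.90·7.210 + 1.610·49.00)/33.51 = 9.218 mg/L.
Below outfall 3: Q → 34.48 m³/s, C = (33.51·9.218 + 0.9740·126.0)/34.48 = 12.52 mg/L.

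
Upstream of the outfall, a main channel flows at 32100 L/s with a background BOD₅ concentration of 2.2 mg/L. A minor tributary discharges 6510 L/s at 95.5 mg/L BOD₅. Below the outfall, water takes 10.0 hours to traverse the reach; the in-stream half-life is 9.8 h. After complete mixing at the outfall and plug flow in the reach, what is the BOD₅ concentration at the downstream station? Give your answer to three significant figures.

Mass balance: C = (32100·2.200 + 6510·95.50) / 38610 = 692300/38610 = 17.93 mg/L.
Half-life 9.8 h → k = ln 2 / 9.8 = 0.07073 h⁻¹ = 1.698 d⁻¹.
Decay over the reach: 17.93·exp(−kt) = 17.93·0.4930 = 8.840 mg/L.

8.84 mg/L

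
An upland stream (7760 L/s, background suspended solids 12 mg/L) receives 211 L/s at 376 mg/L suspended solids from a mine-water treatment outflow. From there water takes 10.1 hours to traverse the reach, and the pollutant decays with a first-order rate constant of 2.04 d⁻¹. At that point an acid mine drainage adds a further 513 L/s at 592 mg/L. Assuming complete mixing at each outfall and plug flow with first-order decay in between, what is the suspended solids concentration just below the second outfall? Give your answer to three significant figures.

Flow-weighted average: C = (7760·12.00 + 211.0·376.0) / 7971 = 172500/7971 = 21.64 mg/L; combined flow 7971 L/s.
First-order decay: C = 21.64·exp(−k·t) = 21.64·0.4238 = 9.169 mg/L.
At the second outfall, C = (7971·9.169 + 513.0·592.0) / (7971 + 513.0) = 44.41 mg/L.

44.4 mg/L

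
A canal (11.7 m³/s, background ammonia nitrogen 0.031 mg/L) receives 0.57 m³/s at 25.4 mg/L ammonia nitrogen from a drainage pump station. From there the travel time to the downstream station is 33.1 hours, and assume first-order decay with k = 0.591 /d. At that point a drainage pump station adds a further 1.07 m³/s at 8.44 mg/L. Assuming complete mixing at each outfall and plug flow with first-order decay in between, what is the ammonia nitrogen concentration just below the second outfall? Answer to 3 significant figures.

1.17 mg/L

Flow-weighted average: C = (11.70·0.03100 + 0.5700·25.40) / 12.27 = 14.84/12.27 = 1.210 mg/L; combined flow 12.27 m³/s.
After decay, C = 1.210 × e^(−kt) = 1.210 × 0.4426 = 0.5353 mg/L.
Second outfall: C = (12.27·0.5353 + 1.070·8.440)/13.34 = 1.169 mg/L.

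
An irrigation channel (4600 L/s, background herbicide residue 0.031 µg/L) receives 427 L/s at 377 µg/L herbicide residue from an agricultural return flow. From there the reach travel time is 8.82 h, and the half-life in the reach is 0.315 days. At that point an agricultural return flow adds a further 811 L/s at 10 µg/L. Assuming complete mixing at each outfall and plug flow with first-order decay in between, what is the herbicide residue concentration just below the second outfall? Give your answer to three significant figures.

After mixing, C = (4600·0.03100 + 427.0·377.0) / 5027 = 161100/5027 = 32.05 µg/L; combined flow 5027 L/s.
Half-life 0.315 d → k = ln 2 / 0.315 = 2.200 d⁻¹.
Decay over the reach: 32.05·exp(−kt) = 32.05·0.4454 = 14.28 µg/L.
At the second outfall, C = (5027·14.28 + 811.0·10.00) / (5027 + 811.0) = 13.68 µg/L.

13.7 µg/L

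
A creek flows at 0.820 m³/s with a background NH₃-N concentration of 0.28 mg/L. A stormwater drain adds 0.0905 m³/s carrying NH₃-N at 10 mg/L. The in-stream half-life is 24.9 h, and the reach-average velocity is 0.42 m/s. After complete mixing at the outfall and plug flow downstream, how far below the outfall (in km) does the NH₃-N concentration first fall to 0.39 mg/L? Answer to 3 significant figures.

Flow-weighted average: C = (0.8200·0.2800 + 0.09050·10.00) / 0.9105 = 1.135/0.9105 = 1.246 mg/L.
Half-life 24.9 h → k = ln 2 / 24.9 = 0.02784 h⁻¹ = 0.6681 d⁻¹.
Set 1.246·exp(−k·t) = 0.39 → t = ln(1.246/0.39)/k = 150200 s = 41.73 h.
Distance = v·t = 0.42·150200 = 63100 m = 63.10 km.

63.1 km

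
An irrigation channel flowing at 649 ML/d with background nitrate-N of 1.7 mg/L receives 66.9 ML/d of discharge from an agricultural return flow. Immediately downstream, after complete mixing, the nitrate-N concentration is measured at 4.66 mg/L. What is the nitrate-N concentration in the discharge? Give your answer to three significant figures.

Mass balance: 649.0·1.700 + 66.90·Cₑ = 715.9·4.660
→ Cₑ = (715.9·4.660 − 649.0·1.700) / 66.90 = 33.38 mg/L.

33.4 mg/L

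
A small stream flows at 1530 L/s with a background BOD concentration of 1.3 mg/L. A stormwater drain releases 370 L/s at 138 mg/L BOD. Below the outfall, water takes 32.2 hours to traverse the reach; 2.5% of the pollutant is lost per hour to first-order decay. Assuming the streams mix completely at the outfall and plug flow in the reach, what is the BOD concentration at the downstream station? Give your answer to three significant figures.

Mixed concentration C = ΣQC/ΣQ = (1530·1.300 + 370.0·138.0) / 1900 = 53050/1900 = 27.92 mg/L.
2.5%/h lost → k = −ln(1 − 0.025) = 0.02532 h⁻¹.
Applying C = C₀e^(−kt): 27.92 × 0.4425 = 12.36 mg/L.

12.4 mg/L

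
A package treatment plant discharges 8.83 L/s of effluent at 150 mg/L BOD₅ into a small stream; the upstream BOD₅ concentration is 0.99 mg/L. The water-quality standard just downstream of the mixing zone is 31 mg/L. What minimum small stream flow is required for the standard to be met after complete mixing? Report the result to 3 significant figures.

35.0 L/s

Set C_mix = 31: (Q·0.9900 + 8.830·150.0) / (Q + 8.830) = 31
→ Q = 8.830·(150.0 − 31)/(31 − 0.9900) = 35.01 L/s.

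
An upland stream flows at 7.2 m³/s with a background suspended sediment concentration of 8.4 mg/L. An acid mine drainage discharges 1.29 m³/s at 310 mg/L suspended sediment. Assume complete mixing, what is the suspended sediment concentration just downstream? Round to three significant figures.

Conservation of mass: C = (7.200·8.400 + 1.290·310.0) / 8.490 = 460.4/8.490 = 54.23 mg/L.

54.2 mg/L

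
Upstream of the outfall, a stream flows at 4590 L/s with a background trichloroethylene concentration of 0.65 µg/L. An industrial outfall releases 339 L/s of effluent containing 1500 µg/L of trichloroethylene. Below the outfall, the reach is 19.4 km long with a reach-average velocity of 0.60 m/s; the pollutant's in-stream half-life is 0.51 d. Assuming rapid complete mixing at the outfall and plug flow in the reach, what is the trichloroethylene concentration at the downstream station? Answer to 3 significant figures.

62.4 µg/L

Conservation of mass: C = (4590·0.6500 + 339.0·1500) / 4929 = 511500/4929 = 103.8 µg/L.
Travel time t = 19.4·1000 / 0.60 = 32330 s = 8.981 h.
Half-life 0.51 d → k = ln 2 / 0.51 = 1.359 d⁻¹.
Decay over the reach: 103.8·exp(−kt) = 103.8·0.6013 = 62.40 µg/L.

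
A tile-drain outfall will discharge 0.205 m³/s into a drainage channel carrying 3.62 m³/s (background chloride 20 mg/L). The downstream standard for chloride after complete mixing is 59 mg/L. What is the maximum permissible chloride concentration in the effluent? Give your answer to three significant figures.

At the limit, (Qr·Cr + Qe·Cₑ)/(Qr + Qe) = 59:
Cₑ = (3.825·59 − 3.620·20.00) / 0.2050 = 747.7 mg/L.

748 mg/L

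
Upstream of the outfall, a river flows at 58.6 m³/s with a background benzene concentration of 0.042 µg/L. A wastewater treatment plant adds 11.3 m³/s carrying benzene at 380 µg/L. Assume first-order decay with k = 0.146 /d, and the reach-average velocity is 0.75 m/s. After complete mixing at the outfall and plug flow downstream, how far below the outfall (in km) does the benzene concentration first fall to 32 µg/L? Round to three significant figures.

Mixed concentration C = ΣQC/ΣQ = (58.60·0.04200 + 11.30·380.0) / 69.90 = 4296/69.90 = 61.47 µg/L.
Set 61.47·exp(−k·t) = 32 → t = ln(61.47/32)/k = 386300 s = 107.3 h.
Distance = v·t = 0.75·386300 = 289700 m = 289.7 km.

290 km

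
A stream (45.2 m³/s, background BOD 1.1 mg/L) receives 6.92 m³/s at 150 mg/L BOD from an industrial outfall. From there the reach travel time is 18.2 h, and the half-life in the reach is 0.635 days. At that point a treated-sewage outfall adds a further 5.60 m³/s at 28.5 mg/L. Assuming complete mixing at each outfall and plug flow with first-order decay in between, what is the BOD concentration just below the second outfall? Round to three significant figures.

11.0 mg/L

After mixing, C = (45.20·1.100 + 6.920·150.0) / 52.12 = 1088/52.12 = 20.87 mg/L; combined flow 52.12 m³/s.
Half-life 0.635 d → k = ln 2 / 0.635 = 1.092 d⁻¹.
First-order decay: C = 20.87·exp(−k·t) = 20.87·0.4370 = 9.120 mg/L.
Second outfall: C = (52.12·9.120 + 5.600·28.50)/57.72 = 11.00 mg/L.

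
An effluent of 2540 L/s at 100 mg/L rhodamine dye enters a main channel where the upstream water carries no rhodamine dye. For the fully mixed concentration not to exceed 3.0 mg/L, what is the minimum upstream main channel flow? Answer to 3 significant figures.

82100 L/s

Set C_mix = 3.0: (Q·0 + 2540·100.0) / (Q + 2540) = 3.0
→ Q = 2540·(100.0 − 3.0)/(3.0 − 0) = 82130 L/s.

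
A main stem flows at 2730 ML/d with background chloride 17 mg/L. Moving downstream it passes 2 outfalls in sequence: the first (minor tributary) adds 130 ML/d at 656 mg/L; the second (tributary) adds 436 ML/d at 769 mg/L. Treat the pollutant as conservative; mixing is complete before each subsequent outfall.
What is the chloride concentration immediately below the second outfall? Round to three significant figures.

142 mg/L

After outfall 1: Q = 2730 + 130.0 = 2860 ML/d; C = (2730·17.00 + 130.0·656.0)/2860 = 46.05 mg/L.
After outfall 2: Q = 2860 + 436.0 = 3296 ML/d; C = (2860·46.05 + 436.0·769.0)/3296 = 141.7 mg/L.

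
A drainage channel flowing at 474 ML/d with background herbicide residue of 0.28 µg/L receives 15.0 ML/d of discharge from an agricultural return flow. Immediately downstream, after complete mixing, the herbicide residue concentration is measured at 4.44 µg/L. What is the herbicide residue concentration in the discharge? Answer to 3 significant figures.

136 µg/L

Mass balance: 474.0·0.2800 + 15.00·Cₑ = 489.0·4.440
→ Cₑ = (489.0·4.440 − 474.0·0.2800) / 15.00 = 135.9 µg/L.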